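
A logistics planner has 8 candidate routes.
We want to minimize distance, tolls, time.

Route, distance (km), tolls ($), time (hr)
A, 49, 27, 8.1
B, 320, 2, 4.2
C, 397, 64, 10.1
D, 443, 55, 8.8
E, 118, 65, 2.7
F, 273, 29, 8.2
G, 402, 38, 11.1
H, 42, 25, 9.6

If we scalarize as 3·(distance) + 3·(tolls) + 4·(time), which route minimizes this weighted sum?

A: 3·49 + 3·27 + 4·8.1 = 260.4
B: 3·320 + 3·2 + 4·4.2 = 982.8
C: 3·397 + 3·64 + 4·10.1 = 1423.4
D: 3·443 + 3·55 + 4·8.8 = 1529.2
E: 3·118 + 3·65 + 4·2.7 = 559.8
F: 3·273 + 3·29 + 4·8.2 = 938.8
G: 3·402 + 3·38 + 4·11.1 = 1364.4
H: 3·42 + 3·25 + 4·9.6 = 239.4
Lowest: H at 239.4.

H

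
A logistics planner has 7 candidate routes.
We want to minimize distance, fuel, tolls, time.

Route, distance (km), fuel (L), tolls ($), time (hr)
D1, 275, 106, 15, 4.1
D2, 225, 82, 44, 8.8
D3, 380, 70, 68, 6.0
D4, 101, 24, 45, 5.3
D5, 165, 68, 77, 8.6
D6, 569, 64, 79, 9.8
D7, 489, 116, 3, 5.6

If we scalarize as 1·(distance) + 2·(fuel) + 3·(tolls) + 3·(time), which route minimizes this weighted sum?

D1: 1·275 + 2·106 + 3·15 + 3·4.1 = 544.3
D2: 1·225 + 2·82 + 3·44 + 3·8.8 = 547.4
D3: 1·380 + 2·70 + 3·68 + 3·6.0 = 742.0
D4: 1·101 + 2·24 + 3·45 + 3·5.3 = 299.9
D5: 1·165 + 2·68 + 3·77 + 3·8.6 = 557.8
D6: 1·569 + 2·64 + 3·79 + 3·9.8 = 963.4
D7: 1·489 + 2·116 + 3·3 + 3·5.6 = 746.8
Lowest: D4 at 299.9.

D4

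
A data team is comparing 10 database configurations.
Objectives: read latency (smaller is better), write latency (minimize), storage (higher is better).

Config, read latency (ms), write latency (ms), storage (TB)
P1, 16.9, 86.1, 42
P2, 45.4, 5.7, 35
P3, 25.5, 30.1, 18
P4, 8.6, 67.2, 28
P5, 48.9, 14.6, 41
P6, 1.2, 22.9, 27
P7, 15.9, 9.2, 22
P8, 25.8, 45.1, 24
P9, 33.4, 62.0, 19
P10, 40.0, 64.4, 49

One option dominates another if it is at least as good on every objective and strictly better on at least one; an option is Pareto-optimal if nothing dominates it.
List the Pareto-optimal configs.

P1: not dominated.
P2: not dominated (best write latency).
P3: dominated by P6 (read latency 1.2≤25.5, write latency 22.9≤30.1, storage 27≥18).
P4: not dominated.
P5: not dominated.
P6: not dominated (best read latency).
P7: not dominated.
P8: dominated by P6 (read latency 1.2≤25.8, write latency 22.9≤45.1, storage 27≥24).
P9: dominated by P6 (read latency 1.2≤33.4, write latency 22.9≤62.0, storage 27≥19).
P10: not dominated (best storage).

P1, P2, P4, P5, P6, P7, P10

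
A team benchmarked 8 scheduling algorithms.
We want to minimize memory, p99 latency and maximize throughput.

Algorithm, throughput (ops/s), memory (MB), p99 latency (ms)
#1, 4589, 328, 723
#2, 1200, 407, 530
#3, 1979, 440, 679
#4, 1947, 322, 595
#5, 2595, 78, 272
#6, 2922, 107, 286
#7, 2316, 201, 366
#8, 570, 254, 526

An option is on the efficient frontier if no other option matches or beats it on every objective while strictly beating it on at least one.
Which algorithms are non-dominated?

#1, #5, #6

#1: not dominated (best throughput).
#2: dominated by #5 (throughput 2595≥1200, memory 78≤407, p99 latency 272≤530).
#3: dominated by #5 (throughput 2595≥1979, memory 78≤440, p99 latency 272≤679).
#4: dominated by #5 (throughput 2595≥1947, memory 78≤322, p99 latency 272≤595).
#5: not dominated (best memory).
#6: not dominated.
#7: dominated by #5 (throughput 2595≥2316, memory 78≤201, p99 latency 272≤366).
#8: dominated by #5 (throughput 2595≥570, memory 78≤254, p99 latency 272≤526).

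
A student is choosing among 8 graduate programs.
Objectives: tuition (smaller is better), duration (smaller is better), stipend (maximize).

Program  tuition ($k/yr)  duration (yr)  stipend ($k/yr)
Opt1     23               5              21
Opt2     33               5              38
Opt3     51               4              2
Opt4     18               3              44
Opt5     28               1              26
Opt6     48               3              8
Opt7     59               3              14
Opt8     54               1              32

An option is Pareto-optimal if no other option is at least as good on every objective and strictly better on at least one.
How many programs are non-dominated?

3

Opt1: dominated by Opt4 (tuition 18≤23, duration 3≤5, stipend 44≥21).
Opt2: dominated by Opt4 (tuition 18≤33, duration 3≤5, stipend 44≥38).
Opt3: dominated by Opt4 (tuition 18≤51, duration 3≤4, stipend 44≥2).
Opt4: not dominated (best tuition).
Opt5: not dominated.
Opt6: dominated by Opt4 (tuition 18≤48, duration 3≤3, stipend 44≥8).
Opt7: dominated by Opt4 (tuition 18≤59, duration 3≤3, stipend 44≥14).
Opt8: not dominated.
Pareto-optimal: Opt4, Opt5, Opt8 → 3.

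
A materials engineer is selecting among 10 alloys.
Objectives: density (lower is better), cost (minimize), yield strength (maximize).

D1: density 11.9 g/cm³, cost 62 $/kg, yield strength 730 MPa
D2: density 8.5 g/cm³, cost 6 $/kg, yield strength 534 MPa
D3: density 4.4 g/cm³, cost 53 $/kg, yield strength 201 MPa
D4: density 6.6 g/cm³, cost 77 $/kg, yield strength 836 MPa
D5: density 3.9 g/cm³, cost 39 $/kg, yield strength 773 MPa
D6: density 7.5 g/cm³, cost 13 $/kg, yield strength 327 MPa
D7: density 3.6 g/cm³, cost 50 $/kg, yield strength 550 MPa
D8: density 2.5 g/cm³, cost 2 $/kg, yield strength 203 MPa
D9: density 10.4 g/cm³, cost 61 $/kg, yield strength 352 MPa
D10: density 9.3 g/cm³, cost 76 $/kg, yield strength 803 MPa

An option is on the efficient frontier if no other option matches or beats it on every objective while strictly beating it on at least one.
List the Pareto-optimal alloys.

D1: dominated by D5 (density 3.9≤11.9, cost 39≤62, yield strength 773≥730).
D2: not dominated.
D3: dominated by D5 (density 3.9≤4.4, cost 39≤53, yield strength 773≥201).
D4: not dominated (best yield strength).
D5: not dominated.
D6: not dominated.
D7: not dominated.
D8: not dominated (best density).
D9: dominated by D2 (density 8.5≤10.4, cost 6≤61, yield strength 534≥352).
D10: not dominated.

D2, D4, D5, D6, D7, D8, D10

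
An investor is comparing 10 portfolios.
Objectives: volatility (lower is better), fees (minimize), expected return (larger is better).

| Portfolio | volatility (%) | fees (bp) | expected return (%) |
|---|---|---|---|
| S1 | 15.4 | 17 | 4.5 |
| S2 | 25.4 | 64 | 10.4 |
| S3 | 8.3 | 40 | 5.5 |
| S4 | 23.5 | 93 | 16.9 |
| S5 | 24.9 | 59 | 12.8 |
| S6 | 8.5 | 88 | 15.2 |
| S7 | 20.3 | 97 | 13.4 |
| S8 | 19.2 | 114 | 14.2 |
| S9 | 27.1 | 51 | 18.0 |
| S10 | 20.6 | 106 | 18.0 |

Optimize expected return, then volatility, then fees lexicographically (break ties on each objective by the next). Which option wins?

S10

First maximize expected return: best is 18.0, kept {S9, S10}.
Then minimize volatility: best is 20.6, kept {S10}.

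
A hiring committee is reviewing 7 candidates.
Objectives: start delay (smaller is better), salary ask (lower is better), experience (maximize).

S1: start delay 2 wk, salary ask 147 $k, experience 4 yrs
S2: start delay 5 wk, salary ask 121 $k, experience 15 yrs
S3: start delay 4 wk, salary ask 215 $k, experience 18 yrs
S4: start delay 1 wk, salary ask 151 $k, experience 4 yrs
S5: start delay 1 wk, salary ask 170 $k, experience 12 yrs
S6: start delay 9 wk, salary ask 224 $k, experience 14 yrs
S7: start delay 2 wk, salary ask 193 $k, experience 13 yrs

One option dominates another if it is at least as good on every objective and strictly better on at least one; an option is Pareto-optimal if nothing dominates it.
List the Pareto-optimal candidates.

S1, S2, S3, S4, S5, S7

S1: not dominated.
S2: not dominated (best salary ask).
S3: not dominated (best experience).
S4: not dominated.
S5: not dominated.
S6: dominated by S2 (start delay 5≤9, salary ask 121≤224, experience 15≥14).
S7: not dominated.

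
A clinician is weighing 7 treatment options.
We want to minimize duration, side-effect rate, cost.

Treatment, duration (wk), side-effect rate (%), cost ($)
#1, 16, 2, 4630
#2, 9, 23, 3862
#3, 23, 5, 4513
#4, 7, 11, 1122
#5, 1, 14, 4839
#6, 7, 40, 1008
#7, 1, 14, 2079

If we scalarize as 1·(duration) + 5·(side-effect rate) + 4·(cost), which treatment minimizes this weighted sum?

#1: 1·16 + 5·2 + 4·4630 = 18546
#2: 1·9 + 5·23 + 4·3862 = 15572
#3: 1·23 + 5·5 + 4·4513 = 18100
#4: 1·7 + 5·11 + 4·1122 = 4550
#5: 1·1 + 5·14 + 4·4839 = 19427
#6: 1·7 + 5·40 + 4·1008 = 4239
#7: 1·1 + 5·14 + 4·2079 = 8387
Lowest: #6 at 4239.

#6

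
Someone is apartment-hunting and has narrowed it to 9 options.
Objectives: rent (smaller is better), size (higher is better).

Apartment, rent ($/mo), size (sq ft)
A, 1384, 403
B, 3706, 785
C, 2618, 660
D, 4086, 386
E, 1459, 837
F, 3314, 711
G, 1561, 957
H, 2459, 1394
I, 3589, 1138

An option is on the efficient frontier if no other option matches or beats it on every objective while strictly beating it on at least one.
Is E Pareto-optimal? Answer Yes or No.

A: worse on size (403 vs 837).
B: worse on rent (3706 vs 1459).
C: worse on rent (2618 vs 1459).
D: worse on rent (4086 vs 1459).
F: worse on rent (3314 vs 1459).
G: worse on rent (1561 vs 1459).
H: worse on rent (2459 vs 1459).
I: worse on rent (3589 vs 1459).
No option is at least as good as E on every objective and strictly better on one.

Yes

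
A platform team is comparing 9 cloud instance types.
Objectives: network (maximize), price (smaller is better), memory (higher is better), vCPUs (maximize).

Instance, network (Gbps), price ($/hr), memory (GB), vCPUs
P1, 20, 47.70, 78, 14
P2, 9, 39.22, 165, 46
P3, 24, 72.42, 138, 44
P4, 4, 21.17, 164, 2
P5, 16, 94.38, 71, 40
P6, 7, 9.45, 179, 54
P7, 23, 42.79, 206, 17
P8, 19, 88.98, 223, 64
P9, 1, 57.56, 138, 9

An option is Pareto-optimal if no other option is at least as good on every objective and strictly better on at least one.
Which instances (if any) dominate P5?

P3: network 24≥16, price 72.42≤94.38, memory 138≥71, vCPUs 44≥40 — dominates P5.
P8: network 19≥16, price 88.98≤94.38, memory 223≥71, vCPUs 64≥40 — dominates P5.
Others (P1, P2, P4, P6, P7, P9) are each worse than P5 on at least one objective.

P3, P8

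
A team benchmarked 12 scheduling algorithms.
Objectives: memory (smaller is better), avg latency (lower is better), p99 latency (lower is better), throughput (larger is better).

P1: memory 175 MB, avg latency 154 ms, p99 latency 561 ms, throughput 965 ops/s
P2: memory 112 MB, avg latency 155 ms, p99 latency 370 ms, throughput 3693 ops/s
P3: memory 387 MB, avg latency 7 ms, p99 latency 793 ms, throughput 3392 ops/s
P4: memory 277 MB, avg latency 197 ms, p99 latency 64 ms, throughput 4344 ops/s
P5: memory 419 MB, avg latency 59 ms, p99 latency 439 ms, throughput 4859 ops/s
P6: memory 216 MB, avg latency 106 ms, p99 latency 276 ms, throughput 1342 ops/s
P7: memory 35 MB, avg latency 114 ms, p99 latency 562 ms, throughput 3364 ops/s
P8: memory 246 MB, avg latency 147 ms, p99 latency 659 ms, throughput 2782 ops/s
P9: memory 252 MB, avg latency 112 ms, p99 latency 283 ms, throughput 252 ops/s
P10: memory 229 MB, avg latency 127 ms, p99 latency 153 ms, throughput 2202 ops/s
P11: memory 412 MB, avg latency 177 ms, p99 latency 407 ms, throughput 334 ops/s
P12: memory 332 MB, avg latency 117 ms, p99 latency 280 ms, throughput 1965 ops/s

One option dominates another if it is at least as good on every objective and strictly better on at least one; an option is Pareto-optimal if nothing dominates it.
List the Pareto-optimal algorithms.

P1: not dominated.
P2: not dominated.
P3: not dominated (best avg latency).
P4: not dominated (best p99 latency).
P5: not dominated (best throughput).
P6: not dominated.
P7: not dominated (best memory).
P8: dominated by P7 (memory 35≤246, avg latency 114≤147, p99 latency 562≤659, throughput 3364≥2782).
P9: dominated by P6 (memory 216≤252, avg latency 106≤112, p99 latency 276≤283, throughput 1342≥252).
P10: not dominated.
P11: dominated by P2 (memory 112≤412, avg latency 155≤177, p99 latency 370≤407, throughput 3693≥334).
P12: not dominated.

P1, P2, P3, P4, P5, P6, P7, P10, P12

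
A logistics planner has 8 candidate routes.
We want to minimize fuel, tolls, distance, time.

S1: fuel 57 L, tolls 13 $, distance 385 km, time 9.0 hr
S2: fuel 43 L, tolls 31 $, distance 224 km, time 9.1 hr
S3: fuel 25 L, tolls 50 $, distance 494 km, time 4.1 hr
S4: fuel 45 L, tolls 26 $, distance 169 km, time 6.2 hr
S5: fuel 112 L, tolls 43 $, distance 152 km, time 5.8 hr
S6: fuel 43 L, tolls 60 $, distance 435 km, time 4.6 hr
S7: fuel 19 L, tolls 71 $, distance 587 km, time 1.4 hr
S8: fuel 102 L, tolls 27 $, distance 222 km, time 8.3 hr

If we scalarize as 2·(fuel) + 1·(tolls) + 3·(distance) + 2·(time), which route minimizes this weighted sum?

S4

S1: 2·57 + 1·13 + 3·385 + 2·9.0 = 1300.0
S2: 2·43 + 1·31 + 3·224 + 2·9.1 = 807.2
S3: 2·25 + 1·50 + 3·494 + 2·4.1 = 1590.2
S4: 2·45 + 1·26 + 3·169 + 2·6.2 = 635.4
S5: 2·112 + 1·43 + 3·152 + 2·5.8 = 734.6
S6: 2·43 + 1·60 + 3·435 + 2·4.6 = 1460.2
S7: 2·19 + 1·71 + 3·587 + 2·1.4 = 1872.8
S8: 2·102 + 1·27 + 3·222 + 2·8.3 = 913.6
Lowest: S4 at 635.4.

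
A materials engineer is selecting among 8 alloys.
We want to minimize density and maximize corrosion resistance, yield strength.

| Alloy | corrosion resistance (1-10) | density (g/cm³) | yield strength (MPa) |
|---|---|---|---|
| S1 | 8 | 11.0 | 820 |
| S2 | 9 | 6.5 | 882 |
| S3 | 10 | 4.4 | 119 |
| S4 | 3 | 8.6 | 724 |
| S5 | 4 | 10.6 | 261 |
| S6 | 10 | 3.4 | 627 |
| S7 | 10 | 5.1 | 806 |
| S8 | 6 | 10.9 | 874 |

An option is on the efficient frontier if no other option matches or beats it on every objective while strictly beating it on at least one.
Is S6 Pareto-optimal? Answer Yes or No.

S1: worse on corrosion resistance (8 vs 10).
S2: worse on corrosion resistance (9 vs 10).
S3: worse on density (4.4 vs 3.4).
S4: worse on corrosion resistance (3 vs 10).
S5: worse on corrosion resistance (4 vs 10).
S7: worse on density (5.1 vs 3.4).
S8: worse on corrosion resistance (6 vs 10).
No option is at least as good as S6 on every objective and strictly better on one.

Yes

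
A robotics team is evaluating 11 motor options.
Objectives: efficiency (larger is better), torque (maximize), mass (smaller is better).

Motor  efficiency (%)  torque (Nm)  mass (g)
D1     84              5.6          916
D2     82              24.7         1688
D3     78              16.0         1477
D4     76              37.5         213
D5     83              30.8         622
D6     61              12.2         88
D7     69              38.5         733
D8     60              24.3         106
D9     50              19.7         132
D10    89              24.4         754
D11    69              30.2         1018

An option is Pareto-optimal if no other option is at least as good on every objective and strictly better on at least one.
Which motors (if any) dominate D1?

D10

D10: efficiency 89≥84, torque 24.4≥5.6, mass 754≤916 — dominates D1.
Others (D2, D3, D4, D5, D6, D7, D8, D9, D11) are each worse than D1 on at least one objective.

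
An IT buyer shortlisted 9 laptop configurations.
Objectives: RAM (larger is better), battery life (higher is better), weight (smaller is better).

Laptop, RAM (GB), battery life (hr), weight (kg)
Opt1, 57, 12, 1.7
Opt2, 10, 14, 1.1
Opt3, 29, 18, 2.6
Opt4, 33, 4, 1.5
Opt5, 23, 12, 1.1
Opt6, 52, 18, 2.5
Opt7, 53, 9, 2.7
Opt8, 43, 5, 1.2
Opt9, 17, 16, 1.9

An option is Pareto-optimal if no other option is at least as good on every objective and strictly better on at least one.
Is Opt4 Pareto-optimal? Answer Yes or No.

Opt8 vs Opt4: RAM 43≥33, battery life 5≥4, weight 1.2≤1.5 — Opt8 is at least as good on every objective and strictly better on at least one, so Opt8 dominates Opt4.

No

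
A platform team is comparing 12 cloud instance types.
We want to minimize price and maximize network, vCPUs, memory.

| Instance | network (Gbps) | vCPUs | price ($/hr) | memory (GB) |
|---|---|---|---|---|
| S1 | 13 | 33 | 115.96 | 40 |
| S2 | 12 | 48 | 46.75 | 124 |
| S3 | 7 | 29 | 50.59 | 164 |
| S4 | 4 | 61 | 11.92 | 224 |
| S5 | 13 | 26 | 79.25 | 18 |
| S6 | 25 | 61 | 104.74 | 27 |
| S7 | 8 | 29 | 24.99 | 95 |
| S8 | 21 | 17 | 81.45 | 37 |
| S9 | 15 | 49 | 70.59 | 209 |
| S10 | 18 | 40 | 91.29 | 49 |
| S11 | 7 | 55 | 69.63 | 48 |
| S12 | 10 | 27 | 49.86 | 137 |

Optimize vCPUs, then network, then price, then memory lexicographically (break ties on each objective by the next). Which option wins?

First maximize vCPUs: best is 61, kept {S4, S6}.
Then maximize network: best is 25, kept {S6}.

S6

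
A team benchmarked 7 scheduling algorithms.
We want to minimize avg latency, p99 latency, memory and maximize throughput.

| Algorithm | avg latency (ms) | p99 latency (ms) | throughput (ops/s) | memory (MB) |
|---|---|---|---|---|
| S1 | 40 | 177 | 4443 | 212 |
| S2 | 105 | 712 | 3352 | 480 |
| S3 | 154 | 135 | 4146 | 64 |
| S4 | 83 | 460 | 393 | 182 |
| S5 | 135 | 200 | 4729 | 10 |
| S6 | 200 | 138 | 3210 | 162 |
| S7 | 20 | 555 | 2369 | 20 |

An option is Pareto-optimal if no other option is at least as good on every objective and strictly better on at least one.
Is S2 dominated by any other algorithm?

Yes

S1 vs S2: avg latency 40≤105, p99 latency 177≤712, throughput 4443≥3352, memory 212≤480 — S1 is at least as good on every objective and strictly better on at least one, so S1 dominates S2.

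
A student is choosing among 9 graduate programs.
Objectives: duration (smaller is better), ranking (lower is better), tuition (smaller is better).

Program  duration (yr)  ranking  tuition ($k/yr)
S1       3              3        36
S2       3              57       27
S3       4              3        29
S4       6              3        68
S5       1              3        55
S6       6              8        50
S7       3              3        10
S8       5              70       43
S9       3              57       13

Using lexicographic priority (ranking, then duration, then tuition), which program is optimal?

First minimize ranking: best is 3, kept {S1, S3, S4, S5, S7}.
Then minimize duration: best is 1, kept {S5}.

S5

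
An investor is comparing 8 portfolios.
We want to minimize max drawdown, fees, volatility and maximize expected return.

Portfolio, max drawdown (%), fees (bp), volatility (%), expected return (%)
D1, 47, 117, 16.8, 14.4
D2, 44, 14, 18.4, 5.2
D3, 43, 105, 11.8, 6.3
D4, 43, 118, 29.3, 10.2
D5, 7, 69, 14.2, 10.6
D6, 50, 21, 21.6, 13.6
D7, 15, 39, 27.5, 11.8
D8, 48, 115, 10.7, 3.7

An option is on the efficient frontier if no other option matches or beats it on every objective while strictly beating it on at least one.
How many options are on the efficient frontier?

D1: not dominated (best expected return).
D2: not dominated (best fees).
D3: not dominated.
D4: dominated by D5 (max drawdown 7≤43, fees 69≤118, volatility 14.2≤29.3, expected return 10.6≥10.2).
D5: not dominated (best max drawdown).
D6: not dominated.
D7: not dominated.
D8: not dominated (best volatility).
Pareto-optimal: D1, D2, D3, D5, D6, D7, D8 → 7.

7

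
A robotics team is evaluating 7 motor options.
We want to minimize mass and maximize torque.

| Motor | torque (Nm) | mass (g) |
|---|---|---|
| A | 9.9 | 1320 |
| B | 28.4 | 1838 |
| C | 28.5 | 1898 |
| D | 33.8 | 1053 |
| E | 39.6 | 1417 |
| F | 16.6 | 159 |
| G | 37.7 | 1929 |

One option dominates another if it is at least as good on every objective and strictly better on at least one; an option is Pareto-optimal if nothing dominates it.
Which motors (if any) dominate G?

E: torque 39.6≥37.7, mass 1417≤1929 — dominates G.
Others (A, B, C, D, F) are each worse than G on at least one objective.

E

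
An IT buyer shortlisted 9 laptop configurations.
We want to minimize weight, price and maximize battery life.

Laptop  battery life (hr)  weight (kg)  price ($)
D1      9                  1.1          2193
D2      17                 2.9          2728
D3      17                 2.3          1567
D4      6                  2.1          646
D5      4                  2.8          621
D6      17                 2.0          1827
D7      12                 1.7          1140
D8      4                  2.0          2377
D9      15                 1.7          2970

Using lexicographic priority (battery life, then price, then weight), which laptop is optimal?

First maximize battery life: best is 17, kept {D2, D3, D6}.
Then minimize price: best is 1567, kept {D3}.

D3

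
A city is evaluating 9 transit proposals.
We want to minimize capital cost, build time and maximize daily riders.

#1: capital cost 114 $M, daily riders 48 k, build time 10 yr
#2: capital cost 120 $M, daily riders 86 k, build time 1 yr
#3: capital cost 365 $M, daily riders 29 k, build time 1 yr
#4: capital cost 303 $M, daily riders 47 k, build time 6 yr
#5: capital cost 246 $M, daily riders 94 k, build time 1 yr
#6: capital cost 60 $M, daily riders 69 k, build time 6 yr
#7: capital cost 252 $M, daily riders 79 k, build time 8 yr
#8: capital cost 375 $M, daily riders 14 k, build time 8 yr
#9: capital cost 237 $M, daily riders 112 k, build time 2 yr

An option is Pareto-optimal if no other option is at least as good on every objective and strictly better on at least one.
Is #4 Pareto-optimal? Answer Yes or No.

No

#2 vs #4: capital cost 120≤303, daily riders 86≥47, build time 1≤6 — #2 is at least as good on every objective and strictly better on at least one, so #2 dominates #4.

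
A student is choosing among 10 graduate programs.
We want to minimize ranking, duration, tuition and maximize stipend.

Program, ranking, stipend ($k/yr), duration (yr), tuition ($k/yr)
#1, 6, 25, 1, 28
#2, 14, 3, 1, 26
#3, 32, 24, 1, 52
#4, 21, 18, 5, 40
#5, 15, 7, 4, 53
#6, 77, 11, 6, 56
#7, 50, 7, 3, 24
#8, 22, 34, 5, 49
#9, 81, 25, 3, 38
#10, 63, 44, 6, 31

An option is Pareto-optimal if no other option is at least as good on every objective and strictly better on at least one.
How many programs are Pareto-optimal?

5

#1: not dominated (best ranking).
#2: not dominated.
#3: dominated by #1 (ranking 6≤32, stipend 25≥24, duration 1≤1, tuition 28≤52).
#4: dominated by #1 (ranking 6≤21, stipend 25≥18, duration 1≤5, tuition 28≤40).
#5: dominated by #1 (ranking 6≤15, stipend 25≥7, duration 1≤4, tuition 28≤53).
#6: dominated by #1 (ranking 6≤77, stipend 25≥11, duration 1≤6, tuition 28≤56).
#7: not dominated (best tuition).
#8: not dominated.
#9: dominated by #1 (ranking 6≤81, stipend 25≥25, duration 1≤3, tuition 28≤38).
#10: not dominated (best stipend).
Pareto-optimal: #1, #2, #7, #8, #10 → 5.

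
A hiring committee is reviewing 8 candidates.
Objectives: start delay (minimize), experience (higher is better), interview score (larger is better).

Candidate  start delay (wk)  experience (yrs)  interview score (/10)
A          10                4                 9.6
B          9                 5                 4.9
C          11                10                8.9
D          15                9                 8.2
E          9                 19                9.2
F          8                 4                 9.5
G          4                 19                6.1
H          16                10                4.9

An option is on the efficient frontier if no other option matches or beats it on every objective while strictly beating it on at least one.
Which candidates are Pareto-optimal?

A, E, F, G

A: not dominated (best interview score).
B: dominated by E (start delay 9≤9, experience 19≥5, interview score 9.2≥4.9).
C: dominated by E (start delay 9≤11, experience 19≥10, interview score 9.2≥8.9).
D: dominated by C (start delay 11≤15, experience 10≥9, interview score 8.9≥8.2).
E: not dominated.
F: not dominated.
G: not dominated (best start delay).
H: dominated by C (start delay 11≤16, experience 10≥10, interview score 8.9≥4.9).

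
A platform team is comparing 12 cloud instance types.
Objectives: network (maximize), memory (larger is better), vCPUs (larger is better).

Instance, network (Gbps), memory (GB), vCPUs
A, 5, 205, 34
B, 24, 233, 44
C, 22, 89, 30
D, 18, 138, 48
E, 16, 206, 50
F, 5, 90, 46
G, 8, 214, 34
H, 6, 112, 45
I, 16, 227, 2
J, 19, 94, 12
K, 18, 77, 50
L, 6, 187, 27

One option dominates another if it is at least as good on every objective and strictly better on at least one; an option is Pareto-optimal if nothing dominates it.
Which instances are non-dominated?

B, D, E, K

A: dominated by B (network 24≥5, memory 233≥205, vCPUs 44≥34).
B: not dominated (best network).
C: dominated by B (network 24≥22, memory 233≥89, vCPUs 44≥30).
D: not dominated.
E: not dominated.
F: dominated by D (network 18≥5, memory 138≥90, vCPUs 48≥46).
G: dominated by B (network 24≥8, memory 233≥214, vCPUs 44≥34).
H: dominated by D (network 18≥6, memory 138≥112, vCPUs 48≥45).
I: dominated by B (network 24≥16, memory 233≥227, vCPUs 44≥2).
J: dominated by B (network 24≥19, memory 233≥94, vCPUs 44≥12).
K: not dominated.
L: dominated by B (network 24≥6, memory 233≥187, vCPUs 44≥27).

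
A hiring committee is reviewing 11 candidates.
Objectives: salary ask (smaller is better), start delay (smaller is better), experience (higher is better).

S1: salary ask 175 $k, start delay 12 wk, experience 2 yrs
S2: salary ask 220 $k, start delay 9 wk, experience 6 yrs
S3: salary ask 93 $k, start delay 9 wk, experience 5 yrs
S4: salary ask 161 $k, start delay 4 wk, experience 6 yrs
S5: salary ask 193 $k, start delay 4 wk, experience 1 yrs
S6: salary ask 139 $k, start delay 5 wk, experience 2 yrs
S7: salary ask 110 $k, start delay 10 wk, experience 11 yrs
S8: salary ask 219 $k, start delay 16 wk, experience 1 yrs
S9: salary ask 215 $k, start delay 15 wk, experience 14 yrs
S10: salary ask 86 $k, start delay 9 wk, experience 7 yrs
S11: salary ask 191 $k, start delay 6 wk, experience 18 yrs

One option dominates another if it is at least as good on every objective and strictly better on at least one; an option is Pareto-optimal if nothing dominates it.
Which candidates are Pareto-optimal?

S1: dominated by S3 (salary ask 93≤175, start delay 9≤12, experience 5≥2).
S2: dominated by S4 (salary ask 161≤220, start delay 4≤9, experience 6≥6).
S3: dominated by S10 (salary ask 86≤93, start delay 9≤9, experience 7≥5).
S4: not dominated.
S5: dominated by S4 (salary ask 161≤193, start delay 4≤4, experience 6≥1).
S6: not dominated.
S7: not dominated.
S8: dominated by S1 (salary ask 175≤219, start delay 12≤16, experience 2≥1).
S9: dominated by S11 (salary ask 191≤215, start delay 6≤15, experience 18≥14).
S10: not dominated (best salary ask).
S11: not dominated (best experience).

S4, S6, S7, S10, S11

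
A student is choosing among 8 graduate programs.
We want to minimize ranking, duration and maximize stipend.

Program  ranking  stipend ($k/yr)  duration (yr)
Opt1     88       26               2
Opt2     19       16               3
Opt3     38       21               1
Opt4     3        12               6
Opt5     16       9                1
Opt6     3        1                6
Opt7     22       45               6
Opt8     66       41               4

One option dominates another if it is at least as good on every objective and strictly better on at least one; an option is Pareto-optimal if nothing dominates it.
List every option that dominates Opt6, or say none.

Opt4

Opt4: ranking 3≤3, stipend 12≥1, duration 6≤6 — dominates Opt6.
Others (Opt1, Opt2, Opt3, Opt5, Opt7, Opt8) are each worse than Opt6 on at least one objective.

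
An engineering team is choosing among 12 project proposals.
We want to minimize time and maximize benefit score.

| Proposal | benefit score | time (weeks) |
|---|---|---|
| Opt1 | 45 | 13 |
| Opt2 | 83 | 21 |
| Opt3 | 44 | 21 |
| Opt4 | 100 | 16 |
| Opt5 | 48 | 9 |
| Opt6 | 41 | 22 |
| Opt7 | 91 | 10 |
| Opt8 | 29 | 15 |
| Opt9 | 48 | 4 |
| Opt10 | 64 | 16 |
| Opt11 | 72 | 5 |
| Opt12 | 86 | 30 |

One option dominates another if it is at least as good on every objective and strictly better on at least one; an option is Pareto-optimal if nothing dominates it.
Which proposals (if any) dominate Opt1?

Opt5: benefit score 48≥45, time 9≤13 — dominates Opt1.
Opt7: benefit score 91≥45, time 10≤13 — dominates Opt1.
Opt9: benefit score 48≥45, time 4≤13 — dominates Opt1.
Opt11: benefit score 72≥45, time 5≤13 — dominates Opt1.
Others (Opt2, Opt3, Opt4, Opt6, Opt8, Opt10, Opt12) are each worse than Opt1 on at least one objective.

Opt5, Opt7, Opt9, Opt11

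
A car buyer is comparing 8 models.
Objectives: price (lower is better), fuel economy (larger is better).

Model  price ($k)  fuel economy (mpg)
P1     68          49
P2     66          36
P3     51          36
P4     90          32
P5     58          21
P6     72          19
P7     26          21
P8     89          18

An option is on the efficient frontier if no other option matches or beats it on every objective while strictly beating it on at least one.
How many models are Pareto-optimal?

P1: not dominated (best fuel economy).
P2: dominated by P3 (price 51≤66, fuel economy 36≥36).
P3: not dominated.
P4: dominated by P1 (price 68≤90, fuel economy 49≥32).
P5: dominated by P3 (price 51≤58, fuel economy 36≥21).
P6: dominated by P1 (price 68≤72, fuel economy 49≥19).
P7: not dominated (best price).
P8: dominated by P1 (price 68≤89, fuel economy 49≥18).
Pareto-optimal: P1, P3, P7 → 3.

3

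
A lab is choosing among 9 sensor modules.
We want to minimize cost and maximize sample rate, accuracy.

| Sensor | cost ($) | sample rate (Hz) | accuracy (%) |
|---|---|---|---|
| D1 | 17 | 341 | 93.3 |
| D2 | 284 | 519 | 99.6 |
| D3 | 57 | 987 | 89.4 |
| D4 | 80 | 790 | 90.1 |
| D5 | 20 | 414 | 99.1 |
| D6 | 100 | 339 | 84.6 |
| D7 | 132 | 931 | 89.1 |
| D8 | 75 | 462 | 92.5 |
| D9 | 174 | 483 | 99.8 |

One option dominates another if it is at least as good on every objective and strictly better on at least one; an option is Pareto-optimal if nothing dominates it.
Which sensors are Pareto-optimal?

D1: not dominated (best cost).
D2: not dominated.
D3: not dominated (best sample rate).
D4: not dominated.
D5: not dominated.
D6: dominated by D1 (cost 17≤100, sample rate 341≥339, accuracy 93.3≥84.6).
D7: dominated by D3 (cost 57≤132, sample rate 987≥931, accuracy 89.4≥89.1).
D8: not dominated.
D9: not dominated (best accuracy).

D1, D2, D3, D4, D5, D8, D9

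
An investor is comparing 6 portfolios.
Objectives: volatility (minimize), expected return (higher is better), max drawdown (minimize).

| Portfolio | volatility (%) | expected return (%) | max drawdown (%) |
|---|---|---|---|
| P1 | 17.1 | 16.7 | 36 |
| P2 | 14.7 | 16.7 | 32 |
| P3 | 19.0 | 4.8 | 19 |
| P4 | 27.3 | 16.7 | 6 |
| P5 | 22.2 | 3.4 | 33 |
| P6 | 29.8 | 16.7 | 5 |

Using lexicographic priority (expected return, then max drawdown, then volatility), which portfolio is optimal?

First maximize expected return: best is 16.7, kept {P1, P2, P4, P6}.
Then minimize max drawdown: best is 5, kept {P6}.

P6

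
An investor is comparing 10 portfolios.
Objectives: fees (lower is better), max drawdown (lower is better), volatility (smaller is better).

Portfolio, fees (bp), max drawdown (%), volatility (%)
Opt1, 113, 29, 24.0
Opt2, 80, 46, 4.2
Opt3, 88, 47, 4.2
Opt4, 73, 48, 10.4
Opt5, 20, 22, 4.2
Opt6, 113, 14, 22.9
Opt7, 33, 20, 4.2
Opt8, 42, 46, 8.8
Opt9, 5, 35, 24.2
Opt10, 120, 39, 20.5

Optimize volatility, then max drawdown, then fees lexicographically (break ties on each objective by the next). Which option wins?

Opt7

First minimize volatility: best is 4.2, kept {Opt2, Opt3, Opt5, Opt7}.
Then minimize max drawdown: best is 20, kept {Opt7}.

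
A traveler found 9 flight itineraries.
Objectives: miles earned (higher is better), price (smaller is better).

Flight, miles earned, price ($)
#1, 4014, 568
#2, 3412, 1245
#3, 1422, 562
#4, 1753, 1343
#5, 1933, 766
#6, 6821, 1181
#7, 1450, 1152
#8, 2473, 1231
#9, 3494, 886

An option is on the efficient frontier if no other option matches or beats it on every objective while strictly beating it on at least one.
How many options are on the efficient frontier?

#1: not dominated.
#2: dominated by #1 (miles earned 4014≥3412, price 568≤1245).
#3: not dominated (best price).
#4: dominated by #1 (miles earned 4014≥1753, price 568≤1343).
#5: dominated by #1 (miles earned 4014≥1933, price 568≤766).
#6: not dominated (best miles earned).
#7: dominated by #1 (miles earned 4014≥1450, price 568≤1152).
#8: dominated by #1 (miles earned 4014≥2473, price 568≤1231).
#9: dominated by #1 (miles earned 4014≥3494, price 568≤886).
Pareto-optimal: #1, #3, #6 → 3.

3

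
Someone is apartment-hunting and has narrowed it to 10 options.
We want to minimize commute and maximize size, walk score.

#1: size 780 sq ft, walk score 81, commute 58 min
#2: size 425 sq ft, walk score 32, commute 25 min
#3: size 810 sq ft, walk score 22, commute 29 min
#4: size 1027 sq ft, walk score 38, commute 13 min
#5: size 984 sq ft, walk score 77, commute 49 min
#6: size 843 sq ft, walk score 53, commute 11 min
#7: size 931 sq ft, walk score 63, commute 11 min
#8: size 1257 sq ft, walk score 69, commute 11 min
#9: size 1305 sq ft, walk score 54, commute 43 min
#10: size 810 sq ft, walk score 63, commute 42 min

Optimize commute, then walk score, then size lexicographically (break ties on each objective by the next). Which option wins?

First minimize commute: best is 11, kept {#6, #7, #8}.
Then maximize walk score: best is 69, kept {#8}.

#8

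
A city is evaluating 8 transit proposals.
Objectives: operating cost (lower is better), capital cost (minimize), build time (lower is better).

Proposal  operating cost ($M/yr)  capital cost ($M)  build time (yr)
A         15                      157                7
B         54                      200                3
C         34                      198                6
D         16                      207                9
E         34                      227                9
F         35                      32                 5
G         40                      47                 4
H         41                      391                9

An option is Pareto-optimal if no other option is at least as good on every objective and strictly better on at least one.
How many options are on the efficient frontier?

A: not dominated (best operating cost).
B: not dominated (best build time).
C: not dominated.
D: dominated by A (operating cost 15≤16, capital cost 157≤207, build time 7≤9).
E: dominated by A (operating cost 15≤34, capital cost 157≤227, build time 7≤9).
F: not dominated (best capital cost).
G: not dominated.
H: dominated by A (operating cost 15≤41, capital cost 157≤391, build time 7≤9).
Pareto-optimal: A, B, C, F, G → 5.

5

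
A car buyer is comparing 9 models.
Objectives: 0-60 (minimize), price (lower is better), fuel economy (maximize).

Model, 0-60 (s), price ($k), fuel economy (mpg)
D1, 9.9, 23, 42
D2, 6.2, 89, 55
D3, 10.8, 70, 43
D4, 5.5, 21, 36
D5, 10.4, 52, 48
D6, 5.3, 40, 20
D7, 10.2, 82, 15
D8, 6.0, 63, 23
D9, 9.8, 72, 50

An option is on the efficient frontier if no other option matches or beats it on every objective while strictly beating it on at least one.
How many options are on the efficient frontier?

6

D1: not dominated.
D2: not dominated (best fuel economy).
D3: dominated by D5 (0-60 10.4≤10.8, price 52≤70, fuel economy 48≥43).
D4: not dominated (best price).
D5: not dominated.
D6: not dominated (best 0-60).
D7: dominated by D1 (0-60 9.9≤10.2, price 23≤82, fuel economy 42≥15).
D8: dominated by D4 (0-60 5.5≤6.0, price 21≤63, fuel economy 36≥23).
D9: not dominated.
Pareto-optimal: D1, D2, D4, D5, D6, D9 → 6.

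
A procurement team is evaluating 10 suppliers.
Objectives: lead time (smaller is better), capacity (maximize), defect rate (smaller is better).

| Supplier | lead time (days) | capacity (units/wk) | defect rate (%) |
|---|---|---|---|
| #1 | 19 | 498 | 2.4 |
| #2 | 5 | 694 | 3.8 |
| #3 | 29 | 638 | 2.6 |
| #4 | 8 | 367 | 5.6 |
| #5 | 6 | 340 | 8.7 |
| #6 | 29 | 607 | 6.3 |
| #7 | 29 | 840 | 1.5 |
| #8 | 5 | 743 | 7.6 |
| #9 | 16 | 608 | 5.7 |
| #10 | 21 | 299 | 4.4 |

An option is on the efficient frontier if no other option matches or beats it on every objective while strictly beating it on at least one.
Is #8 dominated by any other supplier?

No

#1: worse on lead time (19 vs 5).
#2: worse on capacity (694 vs 743).
#3: worse on lead time (29 vs 5).
#4: worse on lead time (8 vs 5).
#5: worse on lead time (6 vs 5).
#6: worse on lead time (29 vs 5).
#7: worse on lead time (29 vs 5).
#9: worse on lead time (16 vs 5).
#10: worse on lead time (21 vs 5).
No option is at least as good as #8 on every objective and strictly better on one.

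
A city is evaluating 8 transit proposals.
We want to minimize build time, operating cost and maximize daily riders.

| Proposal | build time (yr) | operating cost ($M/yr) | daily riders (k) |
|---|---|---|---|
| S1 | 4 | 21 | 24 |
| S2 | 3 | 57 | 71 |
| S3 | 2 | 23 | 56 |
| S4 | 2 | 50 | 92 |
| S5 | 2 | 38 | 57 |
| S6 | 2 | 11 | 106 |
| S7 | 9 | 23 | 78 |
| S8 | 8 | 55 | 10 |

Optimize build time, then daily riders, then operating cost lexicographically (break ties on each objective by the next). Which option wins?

S6

First minimize build time: best is 2, kept {S3, S4, S5, S6}.
Then maximize daily riders: best is 106, kept {S6}.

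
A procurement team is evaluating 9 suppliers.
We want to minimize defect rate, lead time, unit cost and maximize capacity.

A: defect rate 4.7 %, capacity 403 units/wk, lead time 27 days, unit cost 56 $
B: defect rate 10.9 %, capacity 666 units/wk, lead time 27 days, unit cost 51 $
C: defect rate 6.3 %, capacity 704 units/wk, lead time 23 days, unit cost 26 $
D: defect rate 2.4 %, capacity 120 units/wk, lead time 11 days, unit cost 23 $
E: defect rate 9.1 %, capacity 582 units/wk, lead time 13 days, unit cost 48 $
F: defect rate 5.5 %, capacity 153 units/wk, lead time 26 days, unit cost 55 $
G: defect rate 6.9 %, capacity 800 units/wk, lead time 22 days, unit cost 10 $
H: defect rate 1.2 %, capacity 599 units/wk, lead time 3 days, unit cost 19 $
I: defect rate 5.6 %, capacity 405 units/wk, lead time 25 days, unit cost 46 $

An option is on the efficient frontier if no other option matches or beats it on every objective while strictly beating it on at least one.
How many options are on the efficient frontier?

A: dominated by H (defect rate 1.2≤4.7, capacity 599≥403, lead time 3≤27, unit cost 19≤56).
B: dominated by C (defect rate 6.3≤10.9, capacity 704≥666, lead time 23≤27, unit cost 26≤51).
C: not dominated.
D: dominated by H (defect rate 1.2≤2.4, capacity 599≥120, lead time 3≤11, unit cost 19≤23).
E: dominated by H (defect rate 1.2≤9.1, capacity 599≥582, lead time 3≤13, unit cost 19≤48).
F: dominated by H (defect rate 1.2≤5.5, capacity 599≥153, lead time 3≤26, unit cost 19≤55).
G: not dominated (best capacity).
H: not dominated (best defect rate).
I: dominated by H (defect rate 1.2≤5.6, capacity 599≥405, lead time 3≤25, unit cost 19≤46).
Pareto-optimal: C, G, H → 3.

3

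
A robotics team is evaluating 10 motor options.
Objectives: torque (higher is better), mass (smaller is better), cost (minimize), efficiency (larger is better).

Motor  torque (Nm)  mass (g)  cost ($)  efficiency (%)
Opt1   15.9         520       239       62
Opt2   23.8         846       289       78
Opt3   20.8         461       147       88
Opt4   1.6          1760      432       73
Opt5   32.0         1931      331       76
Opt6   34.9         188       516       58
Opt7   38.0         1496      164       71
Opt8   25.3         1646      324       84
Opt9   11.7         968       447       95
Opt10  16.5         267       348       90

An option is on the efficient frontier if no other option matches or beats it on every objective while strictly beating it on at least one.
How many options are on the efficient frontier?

8

Opt1: dominated by Opt3 (torque 20.8≥15.9, mass 461≤520, cost 147≤239, efficiency 88≥62).
Opt2: not dominated.
Opt3: not dominated (best cost).
Opt4: dominated by Opt2 (torque 23.8≥1.6, mass 846≤1760, cost 289≤432, efficiency 78≥73).
Opt5: not dominated.
Opt6: not dominated (best mass).
Opt7: not dominated (best torque).
Opt8: not dominated.
Opt9: not dominated (best efficiency).
Opt10: not dominated.
Pareto-optimal: Opt2, Opt3, Opt5, Opt6, Opt7, Opt8, Opt9, Opt10 → 8.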